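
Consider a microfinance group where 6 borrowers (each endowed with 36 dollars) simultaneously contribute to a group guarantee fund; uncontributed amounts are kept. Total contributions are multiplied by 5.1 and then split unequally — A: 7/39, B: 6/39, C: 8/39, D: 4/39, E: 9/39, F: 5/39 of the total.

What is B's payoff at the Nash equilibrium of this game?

Each unit j contributes comes back to j as 5.1 × (j's share), so j prefers to contribute only if that share exceeds 1/5.1 = 0.1961; otherwise keeping the unit dominates.
C and E are above the threshold, contributing 36 each; the remaining 4 contribute 0. Total contributed: 72.
B keeps 36 and receives 5.1 × 72 × 6/39 = 56.49 from the group guarantee fund, for a payoff of 92.49.

92.49 dollars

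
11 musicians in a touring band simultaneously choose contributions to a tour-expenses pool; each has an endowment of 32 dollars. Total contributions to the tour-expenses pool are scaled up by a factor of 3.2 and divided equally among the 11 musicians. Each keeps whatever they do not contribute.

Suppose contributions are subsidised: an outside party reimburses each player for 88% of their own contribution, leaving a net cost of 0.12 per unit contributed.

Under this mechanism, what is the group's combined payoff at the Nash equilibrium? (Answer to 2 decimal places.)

1436.16 dollars

With the mechanism, a contributed unit returns (3.2/11) / 0.12 = 2.4242 per unit of net cost to the contributor — now above 1 — so contributing fully is weakly dominant for every player.
At the Nash equilibrium everyone contributes 32. Group total payoff = 11 × (32 × 0.88 + 3.2 × 32) = 1436.16.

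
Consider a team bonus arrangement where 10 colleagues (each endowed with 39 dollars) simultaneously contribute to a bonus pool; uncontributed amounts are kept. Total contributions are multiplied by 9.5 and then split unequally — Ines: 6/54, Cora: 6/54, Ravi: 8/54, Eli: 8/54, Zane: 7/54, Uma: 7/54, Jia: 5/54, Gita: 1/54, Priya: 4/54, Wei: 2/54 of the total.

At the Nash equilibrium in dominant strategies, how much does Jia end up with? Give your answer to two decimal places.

For player j, contributing a unit is worthwhile iff 9.5 × (j's share) ≥ 1, i.e. iff j's share is at least 0.1053.
Ines, Cora, Ravi, Eli, Zane and Uma are above the threshold, contributing 39 each; the remaining 4 contribute 0. Total contributed: 234.
Jia keeps 39 and receives 9.5 × 234 × 5/54 = 205.83 from the bonus pool, for a payoff of 244.83.

244.83 dollars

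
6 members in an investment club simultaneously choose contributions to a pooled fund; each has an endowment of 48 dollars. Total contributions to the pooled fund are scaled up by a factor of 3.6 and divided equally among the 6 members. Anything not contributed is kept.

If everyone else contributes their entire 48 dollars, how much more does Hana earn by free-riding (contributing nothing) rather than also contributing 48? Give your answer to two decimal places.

19.20 dollars

Switching from a contribution of 48 to 0 lets Hana keep an extra 48 dollars, but lowers the pooled fund by 48, which costs Hana their own share of that drop: 3.6/6 × 48 = 28.80.
Net gain = 48 − 28.80 = 19.20. The private return per contributed unit (0.6000) is below 1, so free-riding is indeed the best response regardless of what the others do.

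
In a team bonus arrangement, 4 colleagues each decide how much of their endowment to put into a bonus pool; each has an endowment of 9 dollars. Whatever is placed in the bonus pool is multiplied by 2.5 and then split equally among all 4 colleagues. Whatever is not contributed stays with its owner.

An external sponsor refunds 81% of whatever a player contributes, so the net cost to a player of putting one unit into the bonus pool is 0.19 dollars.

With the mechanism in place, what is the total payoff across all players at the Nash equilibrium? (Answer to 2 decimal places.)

119.16 dollars

Under the mechanism each unit contributed yields (2.5/4) / 0.19 = 3.2895 back to its contributor per unit of net cost, which exceeds 1, making full contribution the dominant choice for everyone.
So the Nash equilibrium is full contribution by all 4; the group earns 4 × (9 × 0.81 + 2.5 × 9) = 119.16.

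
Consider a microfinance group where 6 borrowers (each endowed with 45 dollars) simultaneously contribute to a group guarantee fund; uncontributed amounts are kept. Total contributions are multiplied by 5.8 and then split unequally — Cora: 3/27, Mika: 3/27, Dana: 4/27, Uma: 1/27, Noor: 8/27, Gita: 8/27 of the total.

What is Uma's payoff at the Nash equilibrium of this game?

A player with share s gets back 5.8·s per unit contributed, so full contribution is dominant for anyone with s > 1/5.8 = 0.1724 and zero contribution is dominant for anyone below.
Noor and Gita are above the threshold, contributing 45 each; the remaining 4 contribute 0. Total contributed: 90.
Uma keeps 45 and receives 5.8 × 90 × 1/27 = 19.33 from the group guarantee fund, for a payoff of 64.33.

64.33 dollars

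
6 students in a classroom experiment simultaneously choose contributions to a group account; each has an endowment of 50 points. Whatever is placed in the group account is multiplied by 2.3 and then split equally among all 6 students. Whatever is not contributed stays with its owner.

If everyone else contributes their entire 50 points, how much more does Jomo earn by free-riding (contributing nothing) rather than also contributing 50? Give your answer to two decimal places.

30.83 points

Switching from a contribution of 50 to 0 lets Jomo keep an extra 50 points, but lowers the group account by 50, which costs Jomo their own share of that drop: 2.3/6 × 50 = 19.17.
Net gain = 50 − 19.17 = 30.83. The private return per contributed unit (0.3833) is below 1, so free-riding is indeed the best response regardless of what the others do.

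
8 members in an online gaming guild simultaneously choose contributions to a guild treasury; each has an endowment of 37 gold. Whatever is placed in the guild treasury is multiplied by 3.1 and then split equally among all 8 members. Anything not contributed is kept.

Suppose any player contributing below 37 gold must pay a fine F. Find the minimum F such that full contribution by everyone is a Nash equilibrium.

22.66 gold

Given the others contribute fully, the best deviation is to contribute 0 (any partial contribution still incurs the fine and gives up units whose private return 0.3875 is below 1).
Deviating from 37 to 0 saves 37 gold but forfeits the deviator's share of the drop in the guild treasury: 3.1/8 × 37 = 14.34.
So the deviation gain is 37 − 14.34 = 22.66, and the fine must be at least 22.66 gold to wipe it out.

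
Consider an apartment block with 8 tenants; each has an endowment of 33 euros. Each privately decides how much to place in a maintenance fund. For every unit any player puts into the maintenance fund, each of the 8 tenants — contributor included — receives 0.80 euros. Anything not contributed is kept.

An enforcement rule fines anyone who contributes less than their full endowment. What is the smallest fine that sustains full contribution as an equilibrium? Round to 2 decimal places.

Given the others contribute fully, the best deviation is to contribute 0 (any partial contribution still incurs the fine and gives up units whose private return 0.80 is below 1).
Deviating from 33 to 0 saves 33 euros but forfeits the deviator's share of the drop in the maintenance fund: 0.80 × 33 = 26.40.
So the deviation gain is 33 − 26.40 = 6.60, and the fine must be at least 6.60 euros to wipe it out.

6.60 euros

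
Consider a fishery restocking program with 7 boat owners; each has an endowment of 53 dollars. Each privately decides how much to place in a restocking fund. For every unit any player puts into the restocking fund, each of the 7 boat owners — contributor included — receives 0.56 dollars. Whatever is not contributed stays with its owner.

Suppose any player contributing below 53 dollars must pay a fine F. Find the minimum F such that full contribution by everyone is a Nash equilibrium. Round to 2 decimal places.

23.32 dollars

Given the others contribute fully, the best deviation is to contribute 0 (any partial contribution still incurs the fine and gives up units whose private return 0.56 is below 1).
Deviating from 53 to 0 saves 53 dollars but forfeits the deviator's share of the drop in the restocking fund: 0.56 × 53 = 29.68.
So the deviation gain is 53 − 29.68 = 23.32, and the fine must be at least 23.32 dollars to wipe it out.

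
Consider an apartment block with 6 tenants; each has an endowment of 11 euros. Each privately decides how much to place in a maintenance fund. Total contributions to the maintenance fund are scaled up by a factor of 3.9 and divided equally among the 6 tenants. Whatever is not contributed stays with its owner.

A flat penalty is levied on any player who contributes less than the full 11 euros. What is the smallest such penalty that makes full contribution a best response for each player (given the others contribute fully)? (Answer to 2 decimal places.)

Given the others contribute fully, the best deviation is to contribute 0 (any partial contribution still incurs the fine and gives up units whose private return 0.6500 is below 1).
Deviating from 11 to 0 saves 11 euros but forfeits the deviator's share of the drop in the maintenance fund: 3.9/6 × 11 = 7.15.
So the deviation gain is 11 − 7.15 = 3.85, and the fine must be at least 3.85 euros to wipe it out.

3.85 euros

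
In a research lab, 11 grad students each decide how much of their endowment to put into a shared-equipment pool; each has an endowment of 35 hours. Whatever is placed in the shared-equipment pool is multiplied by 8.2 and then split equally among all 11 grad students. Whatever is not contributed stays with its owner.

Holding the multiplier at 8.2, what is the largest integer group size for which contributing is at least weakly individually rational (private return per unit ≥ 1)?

8

Private return per unit is 8.2/(group size), which is ≥ 1 whenever the group size is ≤ 8.2.
The largest such integer is 8.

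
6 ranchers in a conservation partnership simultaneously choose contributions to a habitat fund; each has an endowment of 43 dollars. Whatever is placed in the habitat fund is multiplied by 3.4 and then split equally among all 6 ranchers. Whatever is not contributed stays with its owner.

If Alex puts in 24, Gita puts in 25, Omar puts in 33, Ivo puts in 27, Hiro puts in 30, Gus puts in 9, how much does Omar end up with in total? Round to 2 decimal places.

Total contributed: 24 + 25 + 33 + 27 + 30 + 9 = 148.
Each receives 3.4 × 148 / 6 = 83.87 from the habitat fund.
Omar keeps 43 − 33 = 10, so Omar's payoff is 10 + 83.87 = 93.87.

93.87 dollars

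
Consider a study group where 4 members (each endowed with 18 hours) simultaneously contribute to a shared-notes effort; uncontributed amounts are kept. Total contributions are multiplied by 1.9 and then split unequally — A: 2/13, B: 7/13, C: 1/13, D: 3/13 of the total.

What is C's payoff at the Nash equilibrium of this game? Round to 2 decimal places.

Each unit j contributes comes back to j as 1.9 × (j's share), so j prefers to contribute only if that share exceeds 1/1.9 = 0.5263; otherwise keeping the unit dominates.
The only share above 0.5263 is B's 7/13, contributing 18; the remaining 3 contribute 0. Total contributed: 18.
C keeps 18 and receives 1.9 × 18 × 1/13 = 2.63 from the shared-notes effort, for a payoff of 20.63.

20.63 hours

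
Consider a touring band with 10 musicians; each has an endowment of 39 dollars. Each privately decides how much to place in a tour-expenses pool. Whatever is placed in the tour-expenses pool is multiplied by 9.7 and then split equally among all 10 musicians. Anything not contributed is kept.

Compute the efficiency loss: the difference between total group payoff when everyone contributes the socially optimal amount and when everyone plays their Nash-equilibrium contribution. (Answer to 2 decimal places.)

3393.00 dollars

Each contributed unit returns 9.7/10 = 0.9700 to its contributor — below 1 — so contributing 0 is dominant for every player. At the Nash equilibrium everyone keeps their 39, and the group total is 10 × 39 = 390.
Each contributed unit returns 9.700 to the group as a whole (0.9700 to each of 10 players), which exceeds 1, so the social optimum is full contribution: group total = 9.700 × 390 = 3783.00.
Efficiency loss = 3783.00 − 390 = 3393.00.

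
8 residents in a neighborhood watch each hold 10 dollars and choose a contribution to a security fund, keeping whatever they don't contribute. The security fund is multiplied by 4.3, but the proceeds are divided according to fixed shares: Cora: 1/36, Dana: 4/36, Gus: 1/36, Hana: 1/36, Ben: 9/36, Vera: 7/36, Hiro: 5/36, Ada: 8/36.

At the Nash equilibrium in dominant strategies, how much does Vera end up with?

A player with share s gets back 4.3·s per unit contributed, so full contribution is dominant for anyone with s > 1/4.3 = 0.2326 and zero contribution is dominant for anyone below.
Ben alone (share 9/36) is above the threshold, contributing 10; the remaining 7 contribute 0. Total contributed: 10.
Vera keeps 10 and receives 4.3 × 10 × 7/36 = 8.36 from the security fund, for a payoff of 18.36.

18.36 dollars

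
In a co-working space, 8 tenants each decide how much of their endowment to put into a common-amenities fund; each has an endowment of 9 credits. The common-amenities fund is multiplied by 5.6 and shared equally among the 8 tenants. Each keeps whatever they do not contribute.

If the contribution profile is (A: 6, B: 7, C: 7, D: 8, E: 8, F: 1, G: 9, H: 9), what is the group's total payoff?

325.00 credits

Total contributed: 6 + 7 + 7 + 8 + 8 + 1 + 9 + 9 = 55; total kept: 8 × 9 − 55 = 17.
The common-amenities fund pays out 5.6 × 55 = 308.00 in aggregate.
Group total = 17 + 308.00 = 325.00.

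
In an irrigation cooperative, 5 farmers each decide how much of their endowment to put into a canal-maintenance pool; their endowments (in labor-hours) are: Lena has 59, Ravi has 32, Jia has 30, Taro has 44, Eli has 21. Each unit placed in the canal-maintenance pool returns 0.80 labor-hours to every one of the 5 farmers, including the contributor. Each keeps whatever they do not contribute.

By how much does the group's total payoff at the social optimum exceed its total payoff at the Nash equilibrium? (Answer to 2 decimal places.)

558.00 labor-hours

The private return per contributed unit is 0.80 < 1 for everyone, so the Nash equilibrium is zero contribution and the group total is Σ E_j = 59 + 32 + 30 + 44 + 21 = 186.
Each contributed unit returns 4.000 to the group, so the social optimum is full contribution by everyone: group total = 4.000 × 186 = 744.00.
Efficiency loss = (4.000 − 1) × 186 = 558.00.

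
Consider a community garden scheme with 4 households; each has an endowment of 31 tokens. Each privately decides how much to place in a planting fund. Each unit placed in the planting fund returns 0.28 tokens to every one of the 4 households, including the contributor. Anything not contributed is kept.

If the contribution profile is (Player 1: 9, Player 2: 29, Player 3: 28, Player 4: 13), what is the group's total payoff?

133.48 tokens

Total contributed: 9 + 29 + 28 + 13 = 79; total kept: 4 × 31 − 79 = 45.
The planting fund pays out 0.28 × 4 × 79 = 88.48 in aggregate.
Group total = 45 + 88.48 = 133.48.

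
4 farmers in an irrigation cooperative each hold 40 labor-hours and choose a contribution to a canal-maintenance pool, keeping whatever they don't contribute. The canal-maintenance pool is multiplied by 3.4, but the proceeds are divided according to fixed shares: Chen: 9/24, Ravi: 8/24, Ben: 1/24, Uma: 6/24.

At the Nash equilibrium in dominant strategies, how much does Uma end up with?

108.00 labor-hours

For player j, contributing a unit is worthwhile iff 3.4 × (j's share) ≥ 1, i.e. iff j's share is at least 0.2941.
The shares above 0.2941 belong to Chen and Ravi, contributing 40 each; the remaining 2 contribute 0. Total contributed: 80.
Uma keeps 40 and receives 3.4 × 80 × 6/24 = 68.00 from the canal-maintenance pool, for a payoff of 108.00.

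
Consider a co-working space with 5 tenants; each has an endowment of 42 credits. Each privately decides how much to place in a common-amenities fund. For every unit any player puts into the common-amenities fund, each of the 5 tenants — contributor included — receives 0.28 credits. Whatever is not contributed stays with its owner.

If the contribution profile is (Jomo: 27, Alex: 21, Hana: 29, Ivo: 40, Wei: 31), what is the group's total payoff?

269.20 credits

Total contributed: 27 + 21 + 29 + 40 + 31 = 148; total kept: 5 × 42 − 148 = 62.
The common-amenities fund pays out 0.28 × 5 × 148 = 207.20 in aggregate.
Group total = 62 + 207.20 = 269.20.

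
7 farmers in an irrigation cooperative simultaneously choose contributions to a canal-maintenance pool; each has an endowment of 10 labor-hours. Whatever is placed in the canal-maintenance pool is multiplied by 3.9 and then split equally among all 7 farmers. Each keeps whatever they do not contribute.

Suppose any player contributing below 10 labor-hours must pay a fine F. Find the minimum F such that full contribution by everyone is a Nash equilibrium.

Given the others contribute fully, the best deviation is to contribute 0 (any partial contribution still incurs the fine and gives up units whose private return 0.5571 is below 1).
Deviating from 10 to 0 saves 10 labor-hours but forfeits the deviator's share of the drop in the canal-maintenance pool: 3.9/7 × 10 = 5.57.
So the deviation gain is 10 − 5.57 = 4.43, and the fine must be at least 4.43 labor-hours to wipe it out.

4.43 labor-hours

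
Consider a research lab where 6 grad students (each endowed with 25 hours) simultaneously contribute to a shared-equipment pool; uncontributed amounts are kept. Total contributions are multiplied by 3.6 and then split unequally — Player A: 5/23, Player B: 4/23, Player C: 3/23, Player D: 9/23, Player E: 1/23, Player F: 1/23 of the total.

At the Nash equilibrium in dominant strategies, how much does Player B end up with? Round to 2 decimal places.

40.65 hours

A player with share s gets back 3.6·s per unit contributed, so full contribution is dominant for anyone with s > 1/3.6 = 0.2778 and zero contribution is dominant for anyone below.
Only Player D (9/23) clears that bar, contributing 25; the remaining 5 contribute 0. Total contributed: 25.
Player B keeps 25 and receives 3.6 × 25 × 4/23 = 15.65 from the shared-equipment pool, for a payoff of 40.65.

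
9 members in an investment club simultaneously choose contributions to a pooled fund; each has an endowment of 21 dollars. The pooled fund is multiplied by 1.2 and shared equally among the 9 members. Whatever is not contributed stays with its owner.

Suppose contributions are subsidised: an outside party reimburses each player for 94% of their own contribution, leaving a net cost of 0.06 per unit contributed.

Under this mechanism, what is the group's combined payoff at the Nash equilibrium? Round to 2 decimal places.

404.46 dollars

The effective private return per unit is now (1.2/9) / 0.06 = 2.2222 > 1, so every player's dominant strategy flips to full contribution.
At the Nash equilibrium everyone contributes 21. Group total payoff = 9 × (21 × 0.94 + 1.2 × 21) = 404.46.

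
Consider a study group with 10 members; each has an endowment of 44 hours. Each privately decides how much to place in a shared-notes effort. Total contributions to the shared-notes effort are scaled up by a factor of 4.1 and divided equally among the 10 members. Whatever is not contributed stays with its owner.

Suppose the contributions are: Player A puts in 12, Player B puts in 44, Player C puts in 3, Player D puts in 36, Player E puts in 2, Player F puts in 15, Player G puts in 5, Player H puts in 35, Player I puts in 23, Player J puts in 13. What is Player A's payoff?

Total contributed: 12 + 44 + 3 + 36 + 2 + 15 + 5 + 35 + 23 + 13 = 188.
Each receives 4.1 × 188 / 10 = 77.08 from the shared-notes effort.
Player A keeps 44 − 12 = 32, so Player A's payoff is 32 + 77.08 = 109.08.

109.08 hours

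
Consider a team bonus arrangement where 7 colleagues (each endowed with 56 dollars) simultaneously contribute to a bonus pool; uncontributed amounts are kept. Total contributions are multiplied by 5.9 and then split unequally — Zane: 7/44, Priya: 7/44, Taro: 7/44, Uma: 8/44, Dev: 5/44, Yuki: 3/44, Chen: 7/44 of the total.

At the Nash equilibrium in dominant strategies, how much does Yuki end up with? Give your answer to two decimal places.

A player with share s gets back 5.9·s per unit contributed, so full contribution is dominant for anyone with s > 1/5.9 = 0.1695 and zero contribution is dominant for anyone below.
Uma alone (share 8/44) is above the threshold, contributing 56; the remaining 6 contribute 0. Total contributed: 56.
Yuki keeps 56 and receives 5.9 × 56 × 3/44 = 22.53 from the bonus pool, for a payoff of 78.53.

78.53 dollars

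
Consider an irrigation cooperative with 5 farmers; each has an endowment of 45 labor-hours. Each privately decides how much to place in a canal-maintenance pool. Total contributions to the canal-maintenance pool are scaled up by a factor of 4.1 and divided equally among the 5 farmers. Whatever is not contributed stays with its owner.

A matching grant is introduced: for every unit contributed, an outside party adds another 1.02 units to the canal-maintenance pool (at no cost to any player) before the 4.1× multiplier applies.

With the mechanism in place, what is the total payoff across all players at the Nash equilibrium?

Under the mechanism each unit contributed yields 4.1 × 2.02 / 5 = 1.6564 back to its contributor per unit of net cost, which exceeds 1, making full contribution the dominant choice for everyone.
At the Nash equilibrium everyone contributes 45. Group total payoff = 4.1 × 2.02 × 225 = 1863.45.

1863.45 labor-hours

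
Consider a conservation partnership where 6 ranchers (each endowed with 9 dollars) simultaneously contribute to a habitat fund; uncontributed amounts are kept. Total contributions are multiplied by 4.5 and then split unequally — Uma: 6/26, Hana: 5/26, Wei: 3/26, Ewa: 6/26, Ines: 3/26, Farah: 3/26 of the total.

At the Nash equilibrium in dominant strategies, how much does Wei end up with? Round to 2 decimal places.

Player j's private return per contributed unit is 4.5 × (j's share). Contributing is weakly dominant for j when that share is at least 1/4.5 = 0.2222, and contributing 0 is dominant otherwise.
Uma and Ewa are above the threshold, contributing 9 each; the remaining 4 contribute 0. Total contributed: 18.
Wei keeps 9 and receives 4.5 × 18 × 3/26 = 9.35 from the habitat fund, for a payoff of 18.35.

18.35 dollars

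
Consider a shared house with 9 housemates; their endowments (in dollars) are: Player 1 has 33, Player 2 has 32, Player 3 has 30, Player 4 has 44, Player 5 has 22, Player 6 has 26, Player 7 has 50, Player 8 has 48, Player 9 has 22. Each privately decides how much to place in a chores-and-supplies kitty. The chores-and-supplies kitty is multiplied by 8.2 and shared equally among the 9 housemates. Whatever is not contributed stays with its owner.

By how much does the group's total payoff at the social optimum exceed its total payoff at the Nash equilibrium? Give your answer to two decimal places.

2210.40 dollars

The private return per contributed unit is 8.2/9 = 0.9111 < 1 for every player regardless of endowment, so the Nash equilibrium is zero contribution and the group total is Σ E_j = 33 + 32 + 30 + 44 + 22 + 26 + 50 + 48 + 22 = 307.
Each contributed unit returns 8.200 to the group, so the social optimum is full contribution by everyone: group total = 8.200 × 307 = 2517.40.
Efficiency loss = (8.200 − 1) × 307 = 2210.40.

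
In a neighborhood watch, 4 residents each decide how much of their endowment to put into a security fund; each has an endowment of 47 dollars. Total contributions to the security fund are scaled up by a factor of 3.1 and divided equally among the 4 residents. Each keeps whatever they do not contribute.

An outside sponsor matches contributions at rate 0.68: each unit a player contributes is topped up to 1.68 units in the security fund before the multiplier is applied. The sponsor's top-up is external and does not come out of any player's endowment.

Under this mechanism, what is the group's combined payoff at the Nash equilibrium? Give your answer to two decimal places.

979.10 dollars

Under the mechanism each unit contributed yields 3.1 × 1.68 / 4 = 1.3020 back to its contributor per unit of net cost, which exceeds 1, making full contribution the dominant choice for everyone.
So the Nash equilibrium is full contribution by all 4; the group earns 3.1 × 1.68 × 188 = 979.10.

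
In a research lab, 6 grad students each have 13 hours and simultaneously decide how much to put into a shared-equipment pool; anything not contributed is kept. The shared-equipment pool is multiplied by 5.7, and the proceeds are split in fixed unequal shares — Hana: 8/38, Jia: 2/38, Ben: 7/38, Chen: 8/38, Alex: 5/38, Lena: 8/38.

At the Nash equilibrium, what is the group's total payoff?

322.40 hours

Player j's private return per contributed unit is 5.7 × (j's share). Contributing is weakly dominant for j when that share is at least 1/5.7 = 0.1754, and contributing 0 is dominant otherwise.
Hana, Ben, Chen and Lena are above the threshold, contributing 13 each; the remaining 2 contribute 0. Total contributed: 52.
The shared-equipment pool pays out 5.7 × 52 = 296.40 in total (split across the unequal shares, but the aggregate is all that matters for the group sum).
The 2 free-riders keep 13 each, adding 26. Group total = 26 + 296.40 = 322.40.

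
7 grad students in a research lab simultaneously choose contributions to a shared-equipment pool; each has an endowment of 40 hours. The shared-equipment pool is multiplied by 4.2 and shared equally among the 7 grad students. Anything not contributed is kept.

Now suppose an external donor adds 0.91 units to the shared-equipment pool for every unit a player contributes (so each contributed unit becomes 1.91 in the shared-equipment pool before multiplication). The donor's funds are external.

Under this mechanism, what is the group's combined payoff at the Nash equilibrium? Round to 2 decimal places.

With the mechanism, a contributed unit returns 4.2 × 1.91 / 7 = 1.1460 per unit of net cost to the contributor — now above 1 — so contributing fully is weakly dominant for every player.
So the Nash equilibrium is full contribution by all 7; the group earns 4.2 × 1.91 × 280 = 2246.16.

2246.16 hours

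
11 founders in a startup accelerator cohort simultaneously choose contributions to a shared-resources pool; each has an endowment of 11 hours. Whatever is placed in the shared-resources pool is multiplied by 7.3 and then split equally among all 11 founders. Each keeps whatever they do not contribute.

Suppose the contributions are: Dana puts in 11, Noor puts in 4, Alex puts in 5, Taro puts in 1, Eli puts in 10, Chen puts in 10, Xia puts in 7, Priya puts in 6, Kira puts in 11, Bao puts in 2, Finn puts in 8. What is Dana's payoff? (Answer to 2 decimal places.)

Total contributed: 11 + 4 + 5 + 1 + 10 + 10 + 7 + 6 + 11 + 2 + 8 = 75.
Each receives 7.3 × 75 / 11 = 49.77 from the shared-resources pool.
Dana keeps 11 − 11 = 0, so Dana's payoff is 0 + 49.77 = 49.77.

49.77 hours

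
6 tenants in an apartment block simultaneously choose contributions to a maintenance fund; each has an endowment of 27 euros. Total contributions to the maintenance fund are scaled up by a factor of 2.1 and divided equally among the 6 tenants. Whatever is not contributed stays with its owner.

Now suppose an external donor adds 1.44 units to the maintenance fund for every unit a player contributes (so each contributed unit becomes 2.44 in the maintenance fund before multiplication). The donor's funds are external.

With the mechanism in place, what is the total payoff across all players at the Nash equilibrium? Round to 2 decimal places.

The effective private return is 2.1 × 2.44 / 6 = 0.8540, which is still under 1, so the mechanism doesn't change anyone's dominant strategy: zero contribution.
Everyone keeps their endowment and the group total is 6 × 27 = 162.

162.00 euros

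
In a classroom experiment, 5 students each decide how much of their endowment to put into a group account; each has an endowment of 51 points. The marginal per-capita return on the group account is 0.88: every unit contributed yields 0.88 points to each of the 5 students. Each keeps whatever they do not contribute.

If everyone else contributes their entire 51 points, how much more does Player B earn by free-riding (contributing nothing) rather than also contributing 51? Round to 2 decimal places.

Switching from a contribution of 51 to 0 lets Player B keep an extra 51 points, but lowers the group account by 51, which costs Player B their own share of that drop: 0.88 × 51 = 44.88.
Net gain = 51 − 44.88 = 6.12. The private return per contributed unit (0.88) is below 1, so free-riding is indeed the best response regardless of what the others do.

6.12 points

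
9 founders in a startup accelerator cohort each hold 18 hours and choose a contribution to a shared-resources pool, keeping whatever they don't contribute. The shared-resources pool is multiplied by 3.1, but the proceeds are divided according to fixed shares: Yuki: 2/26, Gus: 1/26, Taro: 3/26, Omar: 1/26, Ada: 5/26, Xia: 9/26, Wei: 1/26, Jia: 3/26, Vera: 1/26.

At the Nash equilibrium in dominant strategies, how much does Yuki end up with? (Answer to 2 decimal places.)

22.29 hours

For player j, contributing a unit is worthwhile iff 3.1 × (j's share) ≥ 1, i.e. iff j's share is at least 0.3226.
The only share above 0.3226 is Xia's 9/26, contributing 18; the remaining 8 contribute 0. Total contributed: 18.
Yuki keeps 18 and receives 3.1 × 18 × 2/26 = 4.29 from the shared-resources pool, for a payoff of 22.29.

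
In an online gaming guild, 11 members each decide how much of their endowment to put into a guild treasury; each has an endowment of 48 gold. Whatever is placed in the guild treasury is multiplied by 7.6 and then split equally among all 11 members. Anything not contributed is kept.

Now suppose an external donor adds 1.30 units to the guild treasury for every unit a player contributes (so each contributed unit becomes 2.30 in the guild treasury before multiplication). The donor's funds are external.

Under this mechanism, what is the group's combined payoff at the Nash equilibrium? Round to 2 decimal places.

Under the mechanism each unit contributed yields 7.6 × 2.30 / 11 = 1.5891 back to its contributor per unit of net cost, which exceeds 1, making full contribution the dominant choice for everyone.
At the Nash equilibrium everyone contributes 48. Group total payoff = 7.6 × 2.30 × 528 = 9229.44.

9229.44 gold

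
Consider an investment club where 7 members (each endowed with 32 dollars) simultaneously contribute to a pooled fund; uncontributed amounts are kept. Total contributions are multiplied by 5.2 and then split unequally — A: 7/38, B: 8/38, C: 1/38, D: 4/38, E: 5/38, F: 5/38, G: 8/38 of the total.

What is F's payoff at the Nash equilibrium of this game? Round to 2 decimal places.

75.79 dollars

Each unit j contributes comes back to j as 5.2 × (j's share), so j prefers to contribute only if that share exceeds 1/5.2 = 0.1923; otherwise keeping the unit dominates.
The shares above 0.1923 belong to B and G, contributing 32 each; the remaining 5 contribute 0. Total contributed: 64.
F keeps 32 and receives 5.2 × 64 × 5/38 = 43.79 from the pooled fund, for a payoff of 75.79.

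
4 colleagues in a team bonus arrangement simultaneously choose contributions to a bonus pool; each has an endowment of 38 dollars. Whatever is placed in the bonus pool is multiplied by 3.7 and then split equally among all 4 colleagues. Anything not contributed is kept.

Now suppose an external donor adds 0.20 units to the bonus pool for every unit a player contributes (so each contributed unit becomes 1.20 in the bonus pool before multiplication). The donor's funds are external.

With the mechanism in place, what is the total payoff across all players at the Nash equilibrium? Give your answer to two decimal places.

674.88 dollars

Under the mechanism each unit contributed yields 3.7 × 1.20 / 4 = 1.1100 back to its contributor per unit of net cost, which exceeds 1, making full contribution the dominant choice for everyone.
At the Nash equilibrium everyone contributes 38. Group total payoff = 3.7 × 1.20 × 152 = 674.88.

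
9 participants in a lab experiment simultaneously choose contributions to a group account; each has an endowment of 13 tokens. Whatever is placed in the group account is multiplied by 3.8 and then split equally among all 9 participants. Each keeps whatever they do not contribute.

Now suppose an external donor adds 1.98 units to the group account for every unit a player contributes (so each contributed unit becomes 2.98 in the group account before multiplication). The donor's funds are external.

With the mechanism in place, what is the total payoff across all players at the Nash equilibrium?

1324.91 tokens

The effective private return per unit is now 3.8 × 2.98 / 9 = 1.2582 > 1, so every player's dominant strategy flips to full contribution.
So the Nash equilibrium is full contribution by all 9; the group earns 3.8 × 2.98 × 117 = 1324.91.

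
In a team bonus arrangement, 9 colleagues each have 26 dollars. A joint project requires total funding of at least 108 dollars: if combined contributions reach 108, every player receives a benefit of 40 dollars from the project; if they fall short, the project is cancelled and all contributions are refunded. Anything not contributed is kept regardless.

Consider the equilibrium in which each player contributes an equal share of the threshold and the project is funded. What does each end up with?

54 dollars

Equal share of the threshold: 108/9 = 12.
At this profile no one gains by cutting their contribution: any cut drops the total below 108, the project is cancelled, contributions are refunded, and the deviator ends with 26, which is less than 26 − 12 + 40 = 54. Contributing more than 12 just wastes the excess. So contributing exactly 12 is a best response.
Each player's payoff: 26 − 12 + 40 = 54.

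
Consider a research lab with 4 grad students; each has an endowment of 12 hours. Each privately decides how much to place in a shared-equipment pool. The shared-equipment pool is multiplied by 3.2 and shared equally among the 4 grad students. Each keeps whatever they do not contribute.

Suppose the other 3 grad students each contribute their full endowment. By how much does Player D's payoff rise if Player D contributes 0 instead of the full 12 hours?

2.40 hours

Switching from a contribution of 12 to 0 lets Player D keep an extra 12 hours, but lowers the shared-equipment pool by 12, which costs Player D their own share of that drop: 3.2/4 × 12 = 9.60.
Net gain = 12 − 9.60 = 2.40. The private return per contributed unit (0.8000) is below 1, so free-riding is indeed the best response regardless of what the others do.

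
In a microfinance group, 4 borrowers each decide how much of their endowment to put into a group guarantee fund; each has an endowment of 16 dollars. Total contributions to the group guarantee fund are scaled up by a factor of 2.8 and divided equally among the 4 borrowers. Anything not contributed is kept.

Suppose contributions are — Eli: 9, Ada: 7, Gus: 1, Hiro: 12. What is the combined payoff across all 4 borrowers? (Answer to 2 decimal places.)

Total contributed: 9 + 7 + 1 + 12 = 29; total kept: 4 × 16 − 29 = 35.
The group guarantee fund pays out 2.8 × 29 = 81.20 in aggregate.
Group total = 35 + 81.20 = 116.20.

116.20 dollars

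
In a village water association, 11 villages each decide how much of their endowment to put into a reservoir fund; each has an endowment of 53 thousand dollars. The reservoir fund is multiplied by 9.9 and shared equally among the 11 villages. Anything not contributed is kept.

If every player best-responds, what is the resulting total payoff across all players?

583.00 thousand dollars

Each contributed unit returns 9.9/11 = 0.9000 to its contributor — below 1 — so contributing 0 is dominant for every player. At the Nash equilibrium everyone keeps their 53, and the group total is 11 × 53 = 583.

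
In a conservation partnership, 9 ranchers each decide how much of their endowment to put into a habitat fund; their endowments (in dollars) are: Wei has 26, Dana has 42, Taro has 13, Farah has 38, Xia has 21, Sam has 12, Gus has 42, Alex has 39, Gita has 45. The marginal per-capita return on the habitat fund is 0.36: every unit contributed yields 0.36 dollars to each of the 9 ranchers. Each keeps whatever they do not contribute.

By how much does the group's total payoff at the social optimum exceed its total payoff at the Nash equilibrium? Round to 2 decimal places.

The private return per contributed unit is 0.36 < 1 for everyone, so the Nash equilibrium is zero contribution and the group total is Σ E_j = 26 + 42 + 13 + 38 + 21 + 12 + 42 + 39 + 45 = 278.
Each contributed unit returns 3.240 to the group, so the social optimum is full contribution by everyone: group total = 3.240 × 278 = 900.72.
Efficiency loss = (3.240 − 1) × 278 = 622.72.

622.72 dollars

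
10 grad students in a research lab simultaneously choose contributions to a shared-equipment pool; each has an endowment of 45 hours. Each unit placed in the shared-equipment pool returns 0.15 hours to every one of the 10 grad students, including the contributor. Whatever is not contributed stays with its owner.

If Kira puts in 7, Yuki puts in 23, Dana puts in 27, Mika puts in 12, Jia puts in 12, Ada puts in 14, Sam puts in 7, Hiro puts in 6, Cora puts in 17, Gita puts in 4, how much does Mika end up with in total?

52.35 hours

Total contributed: 7 + 23 + 27 + 12 + 12 + 14 + 7 + 6 + 17 + 4 = 129.
Each receives 0.15 × 129 = 19.35 from the shared-equipment pool.
Mika keeps 45 − 12 = 33, so Mika's payoff is 33 + 19.35 = 52.35.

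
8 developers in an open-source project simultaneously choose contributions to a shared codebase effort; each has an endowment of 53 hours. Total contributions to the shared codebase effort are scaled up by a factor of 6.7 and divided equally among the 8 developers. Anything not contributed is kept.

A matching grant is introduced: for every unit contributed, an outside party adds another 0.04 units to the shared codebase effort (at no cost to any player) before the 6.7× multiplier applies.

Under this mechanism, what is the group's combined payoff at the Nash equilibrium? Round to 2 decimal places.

With the mechanism, a contributed unit returns 6.7 × 1.04 / 8 = 0.8710 per unit of net cost — still below 1 — so contributing 0 remains dominant for every player.
At the Nash equilibrium no one contributes; group total payoff = 8 × 53 = 424.

424.00 hours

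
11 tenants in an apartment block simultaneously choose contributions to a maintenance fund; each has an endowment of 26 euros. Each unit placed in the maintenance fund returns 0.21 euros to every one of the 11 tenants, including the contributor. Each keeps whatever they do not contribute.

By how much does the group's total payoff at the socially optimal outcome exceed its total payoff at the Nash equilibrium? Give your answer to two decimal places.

The private return per contributed unit is 0.21 < 1, so contributing 0 is dominant for every player. At the Nash equilibrium everyone keeps their 26, and the group total is 11 × 26 = 286.
Each contributed unit returns 2.310 to the group as a whole (0.21 to each of 11 players), which exceeds 1, so the social optimum is full contribution: group total = 2.310 × 286 = 660.66.
Efficiency loss = 660.66 − 286 = 374.66.

374.66 euros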